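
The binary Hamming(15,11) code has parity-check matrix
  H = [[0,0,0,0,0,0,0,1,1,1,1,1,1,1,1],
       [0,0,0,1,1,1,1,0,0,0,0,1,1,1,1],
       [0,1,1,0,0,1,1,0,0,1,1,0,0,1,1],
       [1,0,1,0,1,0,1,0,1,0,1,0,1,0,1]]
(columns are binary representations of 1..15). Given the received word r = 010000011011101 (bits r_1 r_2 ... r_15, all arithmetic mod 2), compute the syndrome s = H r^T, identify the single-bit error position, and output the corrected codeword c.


s = (0, 1, 1, 0)^T, error position = 6, corrected codeword c = 010001011011101

Compute s = H r^T mod 2 one row at a time:
  s_1 = 1 + 1 + 0 + 1 + 1 + 1 + 0 + 1 = 6 ≡ 0 (mod 2).
  s_2 = 0 + 0 + 0 + 0 + 1 + 1 + 0 + 1 = 3 ≡ 1 (mod 2).
  s_3 = 1 + 0 + 0 + 0 + 0 + 1 + 0 + 1 = 3 ≡ 1 (mod 2).
  s_4 = 0 + 0 + 0 + 0 + 1 + 1 + 1 + 1 = 4 ≡ 0 (mod 2).
s = (0, 1, 1, 0)^T — this equals column 6 of H (binary 0110), so error is at position 6.
Correct: flip bit 6 of r = 010000011011101 to get c = 010001011011101.


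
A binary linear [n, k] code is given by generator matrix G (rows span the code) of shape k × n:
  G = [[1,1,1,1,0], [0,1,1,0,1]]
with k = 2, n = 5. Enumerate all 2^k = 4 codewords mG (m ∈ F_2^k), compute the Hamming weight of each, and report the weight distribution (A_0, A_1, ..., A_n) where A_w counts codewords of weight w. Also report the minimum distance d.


Weight distribution: A_0 = 1, A_3 = 2, A_4 = 1. Minimum distance d = 3.

Enumerate all 2^2 = 4 messages m ∈ F_2^2.
For each, compute codeword c = mG in F_2^5, then tally its weight.
  m = 00 → c = 00000, weight = 0.
  m = 10 → c = 11110, weight = 4.
  m = 01 → c = 01101, weight = 3.
  m = 11 → c = 10011, weight = 3.
Tally weights:
  weight 0: 1 codewords.
  weight 3: 2 codewords.
  weight 4: 1 codewords.
Minimum distance d = smallest w > 0 with A_w > 0 = 3.
Sanity: Σ A_w = 4 = 2^2 = 4 ✓.


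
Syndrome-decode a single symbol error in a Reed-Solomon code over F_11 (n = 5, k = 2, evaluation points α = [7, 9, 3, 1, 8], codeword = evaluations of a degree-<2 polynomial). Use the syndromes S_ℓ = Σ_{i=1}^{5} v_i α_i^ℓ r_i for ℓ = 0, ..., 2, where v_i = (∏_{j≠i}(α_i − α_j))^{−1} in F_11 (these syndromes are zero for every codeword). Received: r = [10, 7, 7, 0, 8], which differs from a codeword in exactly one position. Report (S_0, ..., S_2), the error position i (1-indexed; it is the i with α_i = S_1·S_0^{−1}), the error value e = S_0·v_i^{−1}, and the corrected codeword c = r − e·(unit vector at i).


S = (7, 8, 6), error at position 2, error magnitude e = 1, c = [10, 6, 7, 0, 8].

Step 1: column multipliers v_i = (∏_{j≠i}(α_i − α_j))^{−1} mod 11.
  i = 1 (α = 7): (7−9)(7−3)(7−1)(7−8) = (−2)·4·6·(−1) = 48 ≡ 4, so v_1 = 4^{−1} = 3 (mod 11).
  i = 2 (α = 9): (9−7)(9−3)(9−1)(9−8) = 2·6·8·1 = 96 ≡ 8, so v_2 = 8^{−1} = 7 (mod 11).
  i = 3 (α = 3): (3−7)(3−9)(3−1)(3−8) = (−4)·(−6)·2·(−5) = −240 ≡ 2, so v_3 = 2^{−1} = 6 (mod 11).
  i = 4 (α = 1): (1−7)(1−9)(1−3)(1−8) = (−6)·(−8)·(−2)·(−7) = 672 ≡ 1, so v_4 = 1^{−1} = 1 (mod 11).
  i = 5 (α = 8): (8−7)(8−9)(8−3)(8−1) = 1·(−1)·5·7 = −35 ≡ 9, so v_5 = 9^{−1} = 5 (mod 11).
  v = [3, 7, 6, 1, 5].
Step 2: syndromes of r = [10, 7, 7, 0, 8] (all sums mod 11).
  S_0 = Σ v_i r_i = 3·10 + 7·7 + 6·7 + 1·0 + 5·8 = 161 ≡ 7.
  S_1 = Σ v_i α_i r_i = 3·7·10 + 7·9·7 + 6·3·7 + 1·1·0 + 5·8·8 = 1097 ≡ 8.
  α_i^2 mod 11 = [5, 4, 9, 1, 9].
  S_2 = Σ v_i α_i^2 r_i = 3·5·10 + 7·4·7 + 6·9·7 + 1·1·0 + 5·9·8 = 1084 ≡ 6.
  S = (7, 8, 6) ≠ 0, so r is not a codeword (an error is present).
Step 3: locate the error. For a single error e at position i, S_ℓ = v_i·e·α_i^ℓ, so α_err = S_1/S_0.
  S_0^{−1} = 7^{−1} = 8 (mod 11), so α_err = 8·8 = 64 ≡ 9 = α_2. Error position i = 2.
  Consistency check: S_2/S_1 = 6·7 = 42 ≡ 9 = α_err ✓ (single-error assumption holds).
Step 4: error magnitude e = S_0/v_2 = S_0·∏_{j≠2}(α_2 − α_j) = 7·8 = 56 ≡ 1 (mod 11).
Step 5: correct position 2: c_2 = r_2 − e = 7 − 1 ≡ 6 (mod 11). Hence c = [10, 6, 7, 0, 8].
  Check: interpolating c through the α_i gives m(x) = 2 + 9·x (degree < 2) with m(α_i) = c_i for every i, so c is indeed a codeword.


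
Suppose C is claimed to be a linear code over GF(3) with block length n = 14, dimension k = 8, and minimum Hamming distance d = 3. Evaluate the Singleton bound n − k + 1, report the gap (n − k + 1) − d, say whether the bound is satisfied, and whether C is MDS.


Singleton RHS = n − k + 1 = 7, slack = 4, bound satisfied, not MDS.

Singleton bound: d ≤ n − k + 1.
Here n = 14, k = 8, so n − k + 1 = 7.
Given d = 3, check d ≤ 7: YES.
Slack = (n − k + 1) − d = 4.
The code is NOT MDS (slack = 4 > 0).
Description: the claimed parameters are [14, 8, 3]_3; such a code would be non-MDS.


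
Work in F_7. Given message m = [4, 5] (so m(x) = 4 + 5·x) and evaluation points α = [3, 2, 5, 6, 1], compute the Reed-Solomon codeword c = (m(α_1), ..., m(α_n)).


c = [5, 0, 1, 6, 2]

Message polynomial: m(x) = 4 + 5·x (mod 7).
For each evaluation point α_i, compute m(α_i) mod 7:
  α_1 = 3: Horner steps 5 → 5, so m(3) = 5.
  α_2 = 2: Horner steps 5 → 0, so m(2) = 0.
  α_3 = 5: Horner steps 5 → 1, so m(5) = 1.
  α_4 = 6: Horner steps 5 → 6, so m(6) = 6.
  α_5 = 1: Horner steps 5 → 2, so m(1) = 2.
Codeword c = [5, 0, 1, 6, 2] ∈ F_7^5.


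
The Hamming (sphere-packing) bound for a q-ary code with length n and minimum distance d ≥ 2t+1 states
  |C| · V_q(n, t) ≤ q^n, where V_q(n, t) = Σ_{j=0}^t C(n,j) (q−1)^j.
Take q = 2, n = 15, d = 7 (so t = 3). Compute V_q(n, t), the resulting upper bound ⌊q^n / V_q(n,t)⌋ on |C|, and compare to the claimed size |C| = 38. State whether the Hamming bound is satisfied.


V_q(n, t) = 576, q^n = 32768, Hamming bound = 56, |C| = 38 ≤ bound (satisfied).

Step 1: Compute V_q(n, t) = Σ_{j=0}^3 C(n, j) (q−1)^j.
  j = 0: C(15,0)·(1)^0 = 1·1 = 1.
  j = 1: C(15,1)·(1)^1 = 15·1 = 15.
  j = 2: C(15,2)·(1)^2 = 105·1 = 105.
  j = 3: C(15,3)·(1)^3 = 455·1 = 455.
  V_q(n, t) = 1 + 15 + 105 + 455 = 576.
Step 2: q^n = 2^15 = 32768.
Step 3: Hamming bound ⌊q^n / V_q(n,t)⌋ = ⌊32768/576⌋ = 56.
Step 4: Compare |C| = 38 to 56: satisfied.
The claimed |C| lies below the Hamming bound.


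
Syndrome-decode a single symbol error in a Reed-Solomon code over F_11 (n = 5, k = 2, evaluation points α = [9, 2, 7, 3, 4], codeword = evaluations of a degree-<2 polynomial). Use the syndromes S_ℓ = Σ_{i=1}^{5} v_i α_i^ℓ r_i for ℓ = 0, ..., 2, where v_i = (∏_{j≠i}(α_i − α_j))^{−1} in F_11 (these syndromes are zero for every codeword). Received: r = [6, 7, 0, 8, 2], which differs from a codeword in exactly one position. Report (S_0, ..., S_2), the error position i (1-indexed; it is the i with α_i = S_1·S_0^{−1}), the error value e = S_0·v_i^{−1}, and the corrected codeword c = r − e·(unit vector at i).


S = (1, 3, 9), error at position 4, error magnitude e = 9, c = [6, 7, 0, 10, 2].

Step 1: column multipliers v_i = (∏_{j≠i}(α_i − α_j))^{−1} mod 11.
  i = 1 (α = 9): (9−2)(9−7)(9−3)(9−4) = 7·2·6·5 = 420 ≡ 2, so v_1 = 2^{−1} = 6 (mod 11).
  i = 2 (α = 2): (2−9)(2−7)(2−3)(2−4) = (−7)·(−5)·(−1)·(−2) = 70 ≡ 4, so v_2 = 4^{−1} = 3 (mod 11).
  i = 3 (α = 7): (7−9)(7−2)(7−3)(7−4) = (−2)·5·4·3 = −120 ≡ 1, so v_3 = 1^{−1} = 1 (mod 11).
  i = 4 (α = 3): (3−9)(3−2)(3−7)(3−4) = (−6)·1·(−4)·(−1) = −24 ≡ 9, so v_4 = 9^{−1} = 5 (mod 11).
  i = 5 (α = 4): (4−9)(4−2)(4−7)(4−3) = (−5)·2·(−3)·1 = 30 ≡ 8, so v_5 = 8^{−1} = 7 (mod 11).
  v = [6, 3, 1, 5, 7].
Step 2: syndromes of r = [6, 7, 0, 8, 2] (all sums mod 11).
  S_0 = Σ v_i r_i = 6·6 + 3·7 + 1·0 + 5·8 + 7·2 = 111 ≡ 1.
  S_1 = Σ v_i α_i r_i = 6·9·6 + 3·2·7 + 1·7·0 + 5·3·8 + 7·4·2 = 542 ≡ 3.
  α_i^2 mod 11 = [4, 4, 5, 9, 5].
  S_2 = Σ v_i α_i^2 r_i = 6·4·6 + 3·4·7 + 1·5·0 + 5·9·8 + 7·5·2 = 658 ≡ 9.
  S = (1, 3, 9) ≠ 0, so r is not a codeword (an error is present).
Step 3: locate the error. For a single error e at position i, S_ℓ = v_i·e·α_i^ℓ, so α_err = S_1/S_0.
  S_0^{−1} = 1^{−1} = 1 (mod 11), so α_err = 3·1 = 3 ≡ 3 = α_4. Error position i = 4.
  Consistency check: S_2/S_1 = 9·4 = 36 ≡ 3 = α_err ✓ (single-error assumption holds).
Step 4: error magnitude e = S_0/v_4 = S_0·∏_{j≠4}(α_4 − α_j) = 1·9 = 9 ≡ 9 (mod 11).
Step 5: correct position 4: c_4 = r_4 − e = 8 − 9 ≡ 10 (mod 11). Hence c = [6, 7, 0, 10, 2].
  Check: interpolating c through the α_i gives m(x) = 1 + 3·x (degree < 2) with m(α_i) = c_i for every i, so c is indeed a codeword.


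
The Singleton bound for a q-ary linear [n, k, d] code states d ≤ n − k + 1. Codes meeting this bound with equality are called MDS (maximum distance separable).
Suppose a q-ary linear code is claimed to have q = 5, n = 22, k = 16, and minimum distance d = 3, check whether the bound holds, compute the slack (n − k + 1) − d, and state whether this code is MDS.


Singleton RHS = n − k + 1 = 7, slack = 4, bound satisfied, not MDS.

Singleton bound: d ≤ n − k + 1.
Here n = 22, k = 16, so n − k + 1 = 7.
Given d = 3, check d ≤ 7: YES.
Slack = (n − k + 1) − d = 4.
The code is NOT MDS (slack = 4 > 0).
Description: the claimed parameters are [22, 16, 3]_5; such a code would be non-MDS.


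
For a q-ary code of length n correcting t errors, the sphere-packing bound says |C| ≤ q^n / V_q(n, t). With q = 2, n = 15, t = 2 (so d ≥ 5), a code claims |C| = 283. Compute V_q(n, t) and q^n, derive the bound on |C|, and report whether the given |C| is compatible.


V_q(n, t) = 121, q^n = 32768, Hamming bound = 270, |C| = 283 > bound (violated).

Step 1: Compute V_q(n, t) = Σ_{j=0}^2 C(n, j) (q−1)^j.
  j = 0: C(15,0)·(1)^0 = 1·1 = 1.
  j = 1: C(15,1)·(1)^1 = 15·1 = 15.
  j = 2: C(15,2)·(1)^2 = 105·1 = 105.
  V_q(n, t) = 1 + 15 + 105 = 121.
Step 2: q^n = 2^15 = 32768.
Step 3: Hamming bound ⌊q^n / V_q(n,t)⌋ = ⌊32768/121⌋ = 270.
Step 4: Compare |C| = 283 to 270: violated.
The claimed |C| lies above the Hamming bound, so no 2-ary code of length 15 with d ≥ 5 can have 283 codewords.


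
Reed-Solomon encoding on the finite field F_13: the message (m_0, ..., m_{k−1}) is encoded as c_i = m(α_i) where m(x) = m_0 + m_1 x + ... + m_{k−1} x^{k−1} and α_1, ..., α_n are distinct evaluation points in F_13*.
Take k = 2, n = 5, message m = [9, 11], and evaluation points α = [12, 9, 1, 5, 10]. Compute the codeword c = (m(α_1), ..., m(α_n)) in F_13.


c = [11, 4, 7, 12, 2]

Message polynomial: m(x) = 9 + 11·x (mod 13).
For each evaluation point α_i, compute m(α_i) mod 13:
  α_1 = 12: Horner steps 11 → 11, so m(12) = 11.
  α_2 = 9: Horner steps 11 → 4, so m(9) = 4.
  α_3 = 1: Horner steps 11 → 7, so m(1) = 7.
  α_4 = 5: Horner steps 11 → 12, so m(5) = 12.
  α_5 = 10: Horner steps 11 → 2, so m(10) = 2.
Codeword c = [11, 4, 7, 12, 2] ∈ F_13^5.


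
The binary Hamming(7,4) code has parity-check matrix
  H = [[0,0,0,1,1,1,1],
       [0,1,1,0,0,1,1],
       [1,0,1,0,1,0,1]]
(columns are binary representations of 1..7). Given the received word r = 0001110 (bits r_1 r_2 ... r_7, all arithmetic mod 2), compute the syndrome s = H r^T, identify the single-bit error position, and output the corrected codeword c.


s = (1, 1, 1)^T, error position = 7, corrected codeword c = 0001111

Compute s = H r^T mod 2 one row at a time:
  s_1 = 1 + 1 + 1 + 0 = 3 ≡ 1 (mod 2).
  s_2 = 0 + 0 + 1 + 0 = 1 ≡ 1 (mod 2).
  s_3 = 0 + 0 + 1 + 0 = 1 ≡ 1 (mod 2).
s = (1, 1, 1)^T — this equals column 7 of H (binary 111), so error is at position 7.
Correct: flip bit 7 of r = 0001110 to get c = 0001111.


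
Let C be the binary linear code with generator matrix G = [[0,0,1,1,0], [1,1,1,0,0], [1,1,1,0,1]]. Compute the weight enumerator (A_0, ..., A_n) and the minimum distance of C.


Weight distribution: A_0 = 1, A_1 = 1, A_2 = 1, A_3 = 3, A_4 = 2. Minimum distance d = 1.

Enumerate all 2^3 = 8 messages m ∈ F_2^3.
For each, compute codeword c = mG in F_2^5, then tally its weight.
  m = 000 → c = 00000, weight = 0.
  m = 100 → c = 00110, weight = 2.
  m = 010 → c = 11100, weight = 3.
  m = 110 → c = 11010, weight = 3.
  m = 001 → c = 11101, weight = 4.
  m = 101 → c = 11011, weight = 4.
  m = 011 → c = 00001, weight = 1.
  m = 111 → c = 00111, weight = 3.
Tally weights:
  weight 0: 1 codewords.
  weight 1: 1 codewords.
  weight 2: 1 codewords.
  weight 3: 3 codewords.
  weight 4: 2 codewords.
Minimum distance d = smallest w > 0 with A_w > 0 = 1.
Sanity: Σ A_w = 8 = 2^3 = 8 ✓.


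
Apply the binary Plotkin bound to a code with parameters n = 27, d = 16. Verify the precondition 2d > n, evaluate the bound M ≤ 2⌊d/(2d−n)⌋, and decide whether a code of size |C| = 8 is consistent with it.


Plotkin bound M ≤ 6; given |C| = 8 > bound (violated).

Check applicability: 2d = 32, n = 27.
2d − n = 5 > 0, so Plotkin applies.
Compute d/(2d−n) = 16/5 ≈ 3.2000.
⌊d/(2d−n)⌋ = 3.
Plotkin bound: M ≤ 2·3 = 6.
Given |C| = 8, check: VIOLATED.
This |C| is above the Plotkin bound, so no binary code with n = 27, d = 16 and 8 codewords exists.


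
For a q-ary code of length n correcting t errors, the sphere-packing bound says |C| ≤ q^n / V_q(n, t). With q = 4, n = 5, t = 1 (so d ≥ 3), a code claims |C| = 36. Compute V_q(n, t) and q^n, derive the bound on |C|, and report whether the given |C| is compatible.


V_q(n, t) = 16, q^n = 1024, Hamming bound = 64, |C| = 36 ≤ bound (satisfied).

Step 1: Compute V_q(n, t) = Σ_{j=0}^1 C(n, j) (q−1)^j.
  j = 0: C(5,0)·(3)^0 = 1·1 = 1.
  j = 1: C(5,1)·(3)^1 = 5·3 = 15.
  V_q(n, t) = 1 + 15 = 16.
Step 2: q^n = 4^5 = 1024.
Step 3: Hamming bound ⌊q^n / V_q(n,t)⌋ = ⌊1024/16⌋ = 64.
Step 4: Compare |C| = 36 to 64: satisfied.
The claimed |C| lies below the Hamming bound.


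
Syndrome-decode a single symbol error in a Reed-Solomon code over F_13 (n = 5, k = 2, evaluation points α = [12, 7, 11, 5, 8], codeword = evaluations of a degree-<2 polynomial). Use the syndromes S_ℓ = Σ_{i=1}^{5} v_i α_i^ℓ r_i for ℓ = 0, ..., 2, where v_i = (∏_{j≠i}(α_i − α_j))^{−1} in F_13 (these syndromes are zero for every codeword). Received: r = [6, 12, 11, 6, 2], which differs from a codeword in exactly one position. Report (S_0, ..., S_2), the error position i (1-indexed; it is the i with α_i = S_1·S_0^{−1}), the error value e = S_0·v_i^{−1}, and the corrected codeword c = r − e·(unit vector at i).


S = (7, 6, 7), error at position 1, error magnitude e = 5, c = [1, 12, 11, 6, 2].

Step 1: column multipliers v_i = (∏_{j≠i}(α_i − α_j))^{−1} mod 13.
  i = 1 (α = 12): (12−7)(12−11)(12−5)(12−8) = 5·1·7·4 = 140 ≡ 10, so v_1 = 10^{−1} = 4 (mod 13).
  i = 2 (α = 7): (7−12)(7−11)(7−5)(7−8) = (−5)·(−4)·2·(−1) = −40 ≡ 12, so v_2 = 12^{−1} = 12 (mod 13).
  i = 3 (α = 11): (11−12)(11−7)(11−5)(11−8) = (−1)·4·6·3 = −72 ≡ 6, so v_3 = 6^{−1} = 11 (mod 13).
  i = 4 (α = 5): (5−12)(5−7)(5−11)(5−8) = (−7)·(−2)·(−6)·(−3) = 252 ≡ 5, so v_4 = 5^{−1} = 8 (mod 13).
  i = 5 (α = 8): (8−12)(8−7)(8−11)(8−5) = (−4)·1·(−3)·3 = 36 ≡ 10, so v_5 = 10^{−1} = 4 (mod 13).
  v = [4, 12, 11, 8, 4].
Step 2: syndromes of r = [6, 12, 11, 6, 2] (all sums mod 13).
  S_0 = Σ v_i r_i = 4·6 + 12·12 + 11·11 + 8·6 + 4·2 = 345 ≡ 7.
  S_1 = Σ v_i α_i r_i = 4·12·6 + 12·7·12 + 11·11·11 + 8·5·6 + 4·8·2 = 2931 ≡ 6.
  α_i^2 mod 13 = [1, 10, 4, 12, 12].
  S_2 = Σ v_i α_i^2 r_i = 4·1·6 + 12·10·12 + 11·4·11 + 8·12·6 + 4·12·2 = 2620 ≡ 7.
  S = (7, 6, 7) ≠ 0, so r is not a codeword (an error is present).
Step 3: locate the error. For a single error e at position i, S_ℓ = v_i·e·α_i^ℓ, so α_err = S_1/S_0.
  S_0^{−1} = 7^{−1} = 2 (mod 13), so α_err = 6·2 = 12 ≡ 12 = α_1. Error position i = 1.
  Consistency check: S_2/S_1 = 7·11 = 77 ≡ 12 = α_err ✓ (single-error assumption holds).
Step 4: error magnitude e = S_0/v_1 = S_0·∏_{j≠1}(α_1 − α_j) = 7·10 = 70 ≡ 5 (mod 13).
Step 5: correct position 1: c_1 = r_1 − e = 6 − 5 ≡ 1 (mod 13). Hence c = [1, 12, 11, 6, 2].
  Check: interpolating c through the α_i gives m(x) = 4 + 3·x (degree < 2) with m(α_i) = c_i for every i, so c is indeed a codeword.


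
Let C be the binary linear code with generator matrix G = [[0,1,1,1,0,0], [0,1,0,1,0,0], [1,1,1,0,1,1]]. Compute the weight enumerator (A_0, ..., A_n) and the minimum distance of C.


Weight distribution: A_0 = 1, A_1 = 1, A_2 = 1, A_3 = 1, A_4 = 2, A_5 = 2. Minimum distance d = 1.

Enumerate all 2^3 = 8 messages m ∈ F_2^3.
For each, compute codeword c = mG in F_2^6, then tally its weight.
  m = 000 → c = 000000, weight = 0.
  m = 100 → c = 011100, weight = 3.
  m = 010 → c = 010100, weight = 2.
  m = 110 → c = 001000, weight = 1.
  m = 001 → c = 111011, weight = 5.
  m = 101 → c = 100111, weight = 4.
  m = 011 → c = 101111, weight = 5.
  m = 111 → c = 110011, weight = 4.
Tally weights:
  weight 0: 1 codewords.
  weight 1: 1 codewords.
  weight 2: 1 codewords.
  weight 3: 1 codewords.
  weight 4: 2 codewords.
  weight 5: 2 codewords.
Minimum distance d = smallest w > 0 with A_w > 0 = 1.
Sanity: Σ A_w = 8 = 2^3 = 8 ✓.


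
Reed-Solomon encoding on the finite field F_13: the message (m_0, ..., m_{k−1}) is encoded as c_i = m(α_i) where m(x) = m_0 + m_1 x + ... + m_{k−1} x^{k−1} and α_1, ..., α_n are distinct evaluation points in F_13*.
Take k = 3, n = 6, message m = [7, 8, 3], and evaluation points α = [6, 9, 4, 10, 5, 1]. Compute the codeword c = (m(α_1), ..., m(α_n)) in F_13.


c = [7, 10, 9, 10, 5, 5]

Message polynomial: m(x) = 7 + 8·x + 3·x^2 (mod 13).
For each evaluation point α_i, compute m(α_i) mod 13:
  α_1 = 6: Horner steps 3 → 0 → 7, so m(6) = 7.
  α_2 = 9: Horner steps 3 → 9 → 10, so m(9) = 10.
  α_3 = 4: Horner steps 3 → 7 → 9, so m(4) = 9.
  α_4 = 10: Horner steps 3 → 12 → 10, so m(10) = 10.
  α_5 = 5: Horner steps 3 → 10 → 5, so m(5) = 5.
  α_6 = 1: Horner steps 3 → 11 → 5, so m(1) = 5.
Codeword c = [7, 10, 9, 10, 5, 5] ∈ F_13^6.


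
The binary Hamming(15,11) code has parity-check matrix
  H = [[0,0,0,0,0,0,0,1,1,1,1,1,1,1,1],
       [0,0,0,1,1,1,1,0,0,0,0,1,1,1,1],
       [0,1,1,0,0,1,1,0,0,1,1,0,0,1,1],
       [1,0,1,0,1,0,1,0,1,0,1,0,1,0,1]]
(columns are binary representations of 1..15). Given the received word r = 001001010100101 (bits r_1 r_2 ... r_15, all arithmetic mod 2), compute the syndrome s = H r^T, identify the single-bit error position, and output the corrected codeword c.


s = (0, 1, 0, 1)^T, error position = 5, corrected codeword c = 001011010100101

Compute s = H r^T mod 2 one row at a time:
  s_1 = 1 + 0 + 1 + 0 + 0 + 1 + 0 + 1 = 4 ≡ 0 (mod 2).
  s_2 = 0 + 0 + 1 + 0 + 0 + 1 + 0 + 1 = 3 ≡ 1 (mod 2).
  s_3 = 0 + 1 + 1 + 0 + 1 + 0 + 0 + 1 = 4 ≡ 0 (mod 2).
  s_4 = 0 + 1 + 0 + 0 + 0 + 0 + 1 + 1 = 3 ≡ 1 (mod 2).
s = (0, 1, 0, 1)^T — this equals column 5 of H (binary 0101), so error is at position 5.
Correct: flip bit 5 of r = 001001010100101 to get c = 001011010100101.


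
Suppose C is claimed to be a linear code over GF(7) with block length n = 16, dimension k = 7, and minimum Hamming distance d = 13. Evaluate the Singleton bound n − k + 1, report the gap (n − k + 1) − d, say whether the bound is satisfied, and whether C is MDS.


Singleton RHS = n − k + 1 = 10, slack = -3, bound violated (no such code; not MDS).

Singleton bound: d ≤ n − k + 1.
Here n = 16, k = 7, so n − k + 1 = 10.
Given d = 13, check d ≤ 10: NO.
Slack = (n − k + 1) − d = -3.
The slack is negative: d = 13 exceeds n − k + 1 = 10 by 3, so the Singleton bound is violated and no linear [16, 7, 13]_7 code can exist. In particular it is not MDS (MDS requires d = n − k + 1 exactly).
Description: the claimed parameters are [16, 7, 13]_7; such a code would be impossible (violates the Singleton bound).


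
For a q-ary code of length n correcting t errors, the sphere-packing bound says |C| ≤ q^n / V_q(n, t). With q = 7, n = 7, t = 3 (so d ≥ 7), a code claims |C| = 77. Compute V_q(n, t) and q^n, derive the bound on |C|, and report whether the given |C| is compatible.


V_q(n, t) = 8359, q^n = 823543, Hamming bound = 98, |C| = 77 ≤ bound (satisfied).

Step 1: Compute V_q(n, t) = Σ_{j=0}^3 C(n, j) (q−1)^j.
  j = 0: C(7,0)·(6)^0 = 1·1 = 1.
  j = 1: C(7,1)·(6)^1 = 7·6 = 42.
  j = 2: C(7,2)·(6)^2 = 21·36 = 756.
  j = 3: C(7,3)·(6)^3 = 35·216 = 7560.
  V_q(n, t) = 1 + 42 + 756 + 7560 = 8359.
Step 2: q^n = 7^7 = 823543.
Step 3: Hamming bound ⌊q^n / V_q(n,t)⌋ = ⌊823543/8359⌋ = 98.
Step 4: Compare |C| = 77 to 98: satisfied.
The claimed |C| lies below the Hamming bound.


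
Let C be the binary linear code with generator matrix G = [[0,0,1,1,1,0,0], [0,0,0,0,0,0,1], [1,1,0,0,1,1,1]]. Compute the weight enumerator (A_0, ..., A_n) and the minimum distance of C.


Weight distribution: A_0 = 1, A_1 = 1, A_3 = 1, A_4 = 2, A_5 = 2, A_6 = 1. Minimum distance d = 1.

Enumerate all 2^3 = 8 messages m ∈ F_2^3.
For each, compute codeword c = mG in F_2^7, then tally its weight.
  m = 000 → c = 0000000, weight = 0.
  m = 100 → c = 0011100, weight = 3.
  m = 010 → c = 0000001, weight = 1.
  m = 110 → c = 0011101, weight = 4.
  m = 001 → c = 1100111, weight = 5.
  m = 101 → c = 1111011, weight = 6.
  m = 011 → c = 1100110, weight = 4.
  m = 111 → c = 1111010, weight = 5.
Tally weights:
  weight 0: 1 codewords.
  weight 1: 1 codewords.
  weight 3: 1 codewords.
  weight 4: 2 codewords.
  weight 5: 2 codewords.
  weight 6: 1 codewords.
Minimum distance d = smallest w > 0 with A_w > 0 = 1.
Sanity: Σ A_w = 8 = 2^3 = 8 ✓.


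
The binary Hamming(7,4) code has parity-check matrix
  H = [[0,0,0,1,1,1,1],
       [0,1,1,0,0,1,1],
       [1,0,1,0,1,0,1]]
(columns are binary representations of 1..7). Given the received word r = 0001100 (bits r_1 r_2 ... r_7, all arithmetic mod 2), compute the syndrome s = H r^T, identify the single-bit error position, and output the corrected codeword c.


s = (0, 0, 1)^T, error position = 1, corrected codeword c = 1001100

Compute s = H r^T mod 2 one row at a time:
  s_1 = 1 + 1 + 0 + 0 = 2 ≡ 0 (mod 2).
  s_2 = 0 + 0 + 0 + 0 = 0 ≡ 0 (mod 2).
  s_3 = 0 + 0 + 1 + 0 = 1 ≡ 1 (mod 2).
s = (0, 0, 1)^T — this equals column 1 of H (binary 001), so error is at position 1.
Correct: flip bit 1 of r = 0001100 to get c = 1001100.


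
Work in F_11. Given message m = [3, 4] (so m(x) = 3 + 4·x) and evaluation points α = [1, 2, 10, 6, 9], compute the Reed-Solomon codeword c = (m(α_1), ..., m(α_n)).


c = [7, 0, 10, 5, 6]

Message polynomial: m(x) = 3 + 4·x (mod 11).
For each evaluation point α_i, compute m(α_i) mod 11:
  α_1 = 1: Horner steps 4 → 7, so m(1) = 7.
  α_2 = 2: Horner steps 4 → 0, so m(2) = 0.
  α_3 = 10: Horner steps 4 → 10, so m(10) = 10.
  α_4 = 6: Horner steps 4 → 5, so m(6) = 5.
  α_5 = 9: Horner steps 4 → 6, so m(9) = 6.
Codeword c = [7, 0, 10, 5, 6] ∈ F_11^5.


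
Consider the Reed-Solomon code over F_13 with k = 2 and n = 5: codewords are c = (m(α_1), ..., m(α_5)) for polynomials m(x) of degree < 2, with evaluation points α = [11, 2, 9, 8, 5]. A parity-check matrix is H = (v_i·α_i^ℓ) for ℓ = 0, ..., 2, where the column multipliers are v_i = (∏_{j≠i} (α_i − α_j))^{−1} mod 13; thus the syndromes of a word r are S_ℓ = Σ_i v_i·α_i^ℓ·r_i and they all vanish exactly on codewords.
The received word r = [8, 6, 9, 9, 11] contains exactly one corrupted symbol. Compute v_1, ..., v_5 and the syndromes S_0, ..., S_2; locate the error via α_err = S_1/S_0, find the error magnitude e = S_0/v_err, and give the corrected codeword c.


S = (3, 11, 10), error at position 4, error magnitude e = 6, c = [8, 6, 9, 3, 11].

Step 1: column multipliers v_i = (∏_{j≠i}(α_i − α_j))^{−1} mod 13.
  i = 1 (α = 11): (11−2)(11−9)(11−8)(11−5) = 9·2·3·6 = 324 ≡ 12, so v_1 = 12^{−1} = 12 (mod 13).
  i = 2 (α = 2): (2−11)(2−9)(2−8)(2−5) = (−9)·(−7)·(−6)·(−3) = 1134 ≡ 3, so v_2 = 3^{−1} = 9 (mod 13).
  i = 3 (α = 9): (9−11)(9−2)(9−8)(9−5) = (−2)·7·1·4 = −56 ≡ 9, so v_3 = 9^{−1} = 3 (mod 13).
  i = 4 (α = 8): (8−11)(8−2)(8−9)(8−5) = (−3)·6·(−1)·3 = 54 ≡ 2, so v_4 = 2^{−1} = 7 (mod 13).
  i = 5 (α = 5): (5−11)(5−2)(5−9)(5−8) = (−6)·3·(−4)·(−3) = −216 ≡ 5, so v_5 = 5^{−1} = 8 (mod 13).
  v = [12, 9, 3, 7, 8].
Step 2: syndromes of r = [8, 6, 9, 9, 11] (all sums mod 13).
  S_0 = Σ v_i r_i = 12·8 + 9·6 + 3·9 + 7·9 + 8·11 = 328 ≡ 3.
  S_1 = Σ v_i α_i r_i = 12·11·8 + 9·2·6 + 3·9·9 + 7·8·9 + 8·5·11 = 2351 ≡ 11.
  α_i^2 mod 13 = [4, 4, 3, 12, 12].
  S_2 = Σ v_i α_i^2 r_i = 12·4·8 + 9·4·6 + 3·3·9 + 7·12·9 + 8·12·11 = 2493 ≡ 10.
  S = (3, 11, 10) ≠ 0, so r is not a codeword (an error is present).
Step 3: locate the error. For a single error e at position i, S_ℓ = v_i·e·α_i^ℓ, so α_err = S_1/S_0.
  S_0^{−1} = 3^{−1} = 9 (mod 13), so α_err = 11·9 = 99 ≡ 8 = α_4. Error position i = 4.
  Consistency check: S_2/S_1 = 10·6 = 60 ≡ 8 = α_err ✓ (single-error assumption holds).
Step 4: error magnitude e = S_0/v_4 = S_0·∏_{j≠4}(α_4 − α_j) = 3·2 = 6 ≡ 6 (mod 13).
Step 5: correct position 4: c_4 = r_4 − e = 9 − 6 ≡ 3 (mod 13). Hence c = [8, 6, 9, 3, 11].
  Check: interpolating c through the α_i gives m(x) = 7 + 6·x (degree < 2) with m(α_i) = c_i for every i, so c is indeed a codeword.


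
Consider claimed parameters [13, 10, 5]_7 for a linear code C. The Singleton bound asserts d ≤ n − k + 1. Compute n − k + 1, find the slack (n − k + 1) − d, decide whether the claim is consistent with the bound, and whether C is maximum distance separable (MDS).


Singleton RHS = n − k + 1 = 4, slack = -1, bound violated (no such code; not MDS).

Singleton bound: d ≤ n − k + 1.
Here n = 13, k = 10, so n − k + 1 = 4.
Given d = 5, check d ≤ 4: NO.
Slack = (n − k + 1) − d = -1.
The slack is negative: d = 5 exceeds n − k + 1 = 4 by 1, so the Singleton bound is violated and no linear [13, 10, 5]_7 code can exist. In particular it is not MDS (MDS requires d = n − k + 1 exactly).
Description: the claimed parameters are [13, 10, 5]_7; such a code would be impossible (violates the Singleton bound).


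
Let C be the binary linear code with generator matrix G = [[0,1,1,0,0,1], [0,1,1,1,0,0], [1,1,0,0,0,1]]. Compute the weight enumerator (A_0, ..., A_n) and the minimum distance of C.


Weight distribution: A_0 = 1, A_2 = 2, A_3 = 4, A_4 = 1. Minimum distance d = 2.

Enumerate all 2^3 = 8 messages m ∈ F_2^3.
For each, compute codeword c = mG in F_2^6, then tally its weight.
  m = 000 → c = 000000, weight = 0.
  m = 100 → c = 011001, weight = 3.
  m = 010 → c = 011100, weight = 3.
  m = 110 → c = 000101, weight = 2.
  m = 001 → c = 110001, weight = 3.
  m = 101 → c = 101000, weight = 2.
  m = 011 → c = 101101, weight = 4.
  m = 111 → c = 110100, weight = 3.
Tally weights:
  weight 0: 1 codewords.
  weight 2: 2 codewords.
  weight 3: 4 codewords.
  weight 4: 1 codewords.
Minimum distance d = smallest w > 0 with A_w > 0 = 2.
Sanity: Σ A_w = 8 = 2^3 = 8 ✓.


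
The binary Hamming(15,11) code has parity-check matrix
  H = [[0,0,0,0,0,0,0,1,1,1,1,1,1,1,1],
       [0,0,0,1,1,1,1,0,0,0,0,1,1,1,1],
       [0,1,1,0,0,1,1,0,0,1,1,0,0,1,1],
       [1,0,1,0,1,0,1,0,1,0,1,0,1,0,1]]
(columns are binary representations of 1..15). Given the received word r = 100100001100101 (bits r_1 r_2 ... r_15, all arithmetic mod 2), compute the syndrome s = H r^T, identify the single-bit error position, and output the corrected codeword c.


s = (0, 1, 0, 0)^T, error position = 4, corrected codeword c = 100000001100101

Compute s = H r^T mod 2 one row at a time:
  s_1 = 0 + 1 + 1 + 0 + 0 + 1 + 0 + 1 = 4 ≡ 0 (mod 2).
  s_2 = 1 + 0 + 0 + 0 + 0 + 1 + 0 + 1 = 3 ≡ 1 (mod 2).
  s_3 = 0 + 0 + 0 + 0 + 1 + 0 + 0 + 1 = 2 ≡ 0 (mod 2).
  s_4 = 1 + 0 + 0 + 0 + 1 + 0 + 1 + 1 = 4 ≡ 0 (mod 2).
s = (0, 1, 0, 0)^T — this equals column 4 of H (binary 0100), so error is at position 4.
Correct: flip bit 4 of r = 100100001100101 to get c = 100000001100101.


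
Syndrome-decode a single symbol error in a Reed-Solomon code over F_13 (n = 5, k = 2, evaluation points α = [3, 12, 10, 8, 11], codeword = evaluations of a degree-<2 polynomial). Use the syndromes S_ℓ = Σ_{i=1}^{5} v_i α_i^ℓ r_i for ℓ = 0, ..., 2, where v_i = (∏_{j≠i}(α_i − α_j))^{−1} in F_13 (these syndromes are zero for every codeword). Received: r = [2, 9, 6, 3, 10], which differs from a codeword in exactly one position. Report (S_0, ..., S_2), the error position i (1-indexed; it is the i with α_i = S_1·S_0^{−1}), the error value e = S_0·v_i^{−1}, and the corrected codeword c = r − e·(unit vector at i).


S = (11, 4, 5), error at position 5, error magnitude e = 9, c = [2, 9, 6, 3, 1].

Step 1: column multipliers v_i = (∏_{j≠i}(α_i − α_j))^{−1} mod 13.
  i = 1 (α = 3): (3−12)(3−10)(3−8)(3−11) = (−9)·(−7)·(−5)·(−8) = 2520 ≡ 11, so v_1 = 11^{−1} = 6 (mod 13).
  i = 2 (α = 12): (12−3)(12−10)(12−8)(12−11) = 9·2·4·1 = 72 ≡ 7, so v_2 = 7^{−1} = 2 (mod 13).
  i = 3 (α = 10): (10−3)(10−12)(10−8)(10−11) = 7·(−2)·2·(−1) = 28 ≡ 2, so v_3 = 2^{−1} = 7 (mod 13).
  i = 4 (α = 8): (8−3)(8−12)(8−10)(8−11) = 5·(−4)·(−2)·(−3) = −120 ≡ 10, so v_4 = 10^{−1} = 4 (mod 13).
  i = 5 (α = 11): (11−3)(11−12)(11−10)(11−8) = 8·(−1)·1·3 = −24 ≡ 2, so v_5 = 2^{−1} = 7 (mod 13).
  v = [6, 2, 7, 4, 7].
Step 2: syndromes of r = [2, 9, 6, 3, 10] (all sums mod 13).
  S_0 = Σ v_i r_i = 6·2 + 2·9 + 7·6 + 4·3 + 7·10 = 154 ≡ 11.
  S_1 = Σ v_i α_i r_i = 6·3·2 + 2·12·9 + 7·10·6 + 4·8·3 + 7·11·10 = 1538 ≡ 4.
  α_i^2 mod 13 = [9, 1, 9, 12, 4].
  S_2 = Σ v_i α_i^2 r_i = 6·9·2 + 2·1·9 + 7·9·6 + 4·12·3 + 7·4·10 = 928 ≡ 5.
  S = (11, 4, 5) ≠ 0, so r is not a codeword (an error is present).
Step 3: locate the error. For a single error e at position i, S_ℓ = v_i·e·α_i^ℓ, so α_err = S_1/S_0.
  S_0^{−1} = 11^{−1} = 6 (mod 13), so α_err = 4·6 = 24 ≡ 11 = α_5. Error position i = 5.
  Consistency check: S_2/S_1 = 5·10 = 50 ≡ 11 = α_err ✓ (single-error assumption holds).
Step 4: error magnitude e = S_0/v_5 = S_0·∏_{j≠5}(α_5 − α_j) = 11·2 = 22 ≡ 9 (mod 13).
Step 5: correct position 5: c_5 = r_5 − e = 10 − 9 ≡ 1 (mod 13). Hence c = [2, 9, 6, 3, 1].
  Check: interpolating c through the α_i gives m(x) = 4 + 8·x (degree < 2) with m(α_i) = c_i for every i, so c is indeed a codeword.


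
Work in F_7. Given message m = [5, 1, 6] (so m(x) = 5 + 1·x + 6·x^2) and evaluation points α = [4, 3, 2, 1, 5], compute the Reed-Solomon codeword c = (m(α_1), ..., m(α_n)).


c = [0, 6, 3, 5, 6]

Message polynomial: m(x) = 5 + 1·x + 6·x^2 (mod 7).
For each evaluation point α_i, compute m(α_i) mod 7:
  α_1 = 4: Horner steps 6 → 4 → 0, so m(4) = 0.
  α_2 = 3: Horner steps 6 → 5 → 6, so m(3) = 6.
  α_3 = 2: Horner steps 6 → 6 → 3, so m(2) = 3.
  α_4 = 1: Horner steps 6 → 0 → 5, so m(1) = 5.
  α_5 = 5: Horner steps 6 → 3 → 6, so m(5) = 6.
Codeword c = [0, 6, 3, 5, 6] ∈ F_7^5.


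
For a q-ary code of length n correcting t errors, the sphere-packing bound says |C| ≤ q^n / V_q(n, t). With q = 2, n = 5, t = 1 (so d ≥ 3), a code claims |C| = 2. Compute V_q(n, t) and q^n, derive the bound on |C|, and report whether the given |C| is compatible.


V_q(n, t) = 6, q^n = 32, Hamming bound = 5, |C| = 2 ≤ bound (satisfied).

Step 1: Compute V_q(n, t) = Σ_{j=0}^1 C(n, j) (q−1)^j.
  j = 0: C(5,0)·(1)^0 = 1·1 = 1.
  j = 1: C(5,1)·(1)^1 = 5·1 = 5.
  V_q(n, t) = 1 + 5 = 6.
Step 2: q^n = 2^5 = 32.
Step 3: Hamming bound ⌊q^n / V_q(n,t)⌋ = ⌊32/6⌋ = 5.
Step 4: Compare |C| = 2 to 5: satisfied.
The claimed |C| lies below the Hamming bound.


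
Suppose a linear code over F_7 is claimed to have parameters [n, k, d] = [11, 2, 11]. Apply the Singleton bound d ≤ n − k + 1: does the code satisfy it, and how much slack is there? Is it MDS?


Singleton RHS = n − k + 1 = 10, slack = -1, bound violated (no such code; not MDS).

Singleton bound: d ≤ n − k + 1.
Here n = 11, k = 2, so n − k + 1 = 10.
Given d = 11, check d ≤ 10: NO.
Slack = (n − k + 1) − d = -1.
The slack is negative: d = 11 exceeds n − k + 1 = 10 by 1, so the Singleton bound is violated and no linear [11, 2, 11]_7 code can exist. In particular it is not MDS (MDS requires d = n − k + 1 exactly).
Description: the claimed parameters are [11, 2, 11]_7; such a code would be impossible (violates the Singleton bound).


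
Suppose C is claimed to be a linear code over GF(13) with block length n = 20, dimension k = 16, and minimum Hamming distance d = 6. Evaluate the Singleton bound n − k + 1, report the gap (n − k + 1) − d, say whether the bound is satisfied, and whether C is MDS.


Singleton RHS = n − k + 1 = 5, slack = -1, bound violated (no such code; not MDS).

Singleton bound: d ≤ n − k + 1.
Here n = 20, k = 16, so n − k + 1 = 5.
Given d = 6, check d ≤ 5: NO.
Slack = (n − k + 1) − d = -1.
The slack is negative: d = 6 exceeds n − k + 1 = 5 by 1, so the Singleton bound is violated and no linear [20, 16, 6]_13 code can exist. In particular it is not MDS (MDS requires d = n − k + 1 exactly).
Description: the claimed parameters are [20, 16, 6]_13; such a code would be impossible (violates the Singleton bound).


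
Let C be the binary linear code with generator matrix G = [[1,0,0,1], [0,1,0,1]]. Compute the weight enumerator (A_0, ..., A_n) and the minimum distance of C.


Weight distribution: A_0 = 1, A_2 = 3. Minimum distance d = 2.

Enumerate all 2^2 = 4 messages m ∈ F_2^2.
For each, compute codeword c = mG in F_2^4, then tally its weight.
  m = 00 → c = 0000, weight = 0.
  m = 10 → c = 1001, weight = 2.
  m = 01 → c = 0101, weight = 2.
  m = 11 → c = 1100, weight = 2.
Tally weights:
  weight 0: 1 codewords.
  weight 2: 3 codewords.
Minimum distance d = smallest w > 0 with A_w > 0 = 2.
Sanity: Σ A_w = 4 = 2^2 = 4 ✓.


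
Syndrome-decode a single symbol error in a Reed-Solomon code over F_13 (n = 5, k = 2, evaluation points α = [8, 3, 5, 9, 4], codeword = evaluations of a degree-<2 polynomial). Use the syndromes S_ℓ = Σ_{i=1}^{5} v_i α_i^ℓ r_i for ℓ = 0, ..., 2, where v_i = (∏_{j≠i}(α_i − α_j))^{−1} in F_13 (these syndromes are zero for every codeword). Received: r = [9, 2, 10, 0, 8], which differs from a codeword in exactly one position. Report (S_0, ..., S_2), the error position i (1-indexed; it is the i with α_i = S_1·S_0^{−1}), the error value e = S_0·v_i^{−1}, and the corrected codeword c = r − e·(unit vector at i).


S = (9, 10, 1), error at position 5, error magnitude e = 2, c = [9, 2, 10, 0, 6].

Step 1: column multipliers v_i = (∏_{j≠i}(α_i − α_j))^{−1} mod 13.
  i = 1 (α = 8): (8−3)(8−5)(8−9)(8−4) = 5·3·(−1)·4 = −60 ≡ 5, so v_1 = 5^{−1} = 8 (mod 13).
  i = 2 (α = 3): (3−8)(3−5)(3−9)(3−4) = (−5)·(−2)·(−6)·(−1) = 60 ≡ 8, so v_2 = 8^{−1} = 5 (mod 13).
  i = 3 (α = 5): (5−8)(5−3)(5−9)(5−4) = (−3)·2·(−4)·1 = 24 ≡ 11, so v_3 = 11^{−1} = 6 (mod 13).
  i = 4 (α = 9): (9−8)(9−3)(9−5)(9−4) = 1·6·4·5 = 120 ≡ 3, so v_4 = 3^{−1} = 9 (mod 13).
  i = 5 (α = 4): (4−8)(4−3)(4−5)(4−9) = (−4)·1·(−1)·(−5) = −20 ≡ 6, so v_5 = 6^{−1} = 11 (mod 13).
  v = [8, 5, 6, 9, 11].
Step 2: syndromes of r = [9, 2, 10, 0, 8] (all sums mod 13).
  S_0 = Σ v_i r_i = 8·9 + 5·2 + 6·10 + 9·0 + 11·8 = 230 ≡ 9.
  S_1 = Σ v_i α_i r_i = 8·8·9 + 5·3·2 + 6·5·10 + 9·9·0 + 11·4·8 = 1258 ≡ 10.
  α_i^2 mod 13 = [12, 9, 12, 3, 3].
  S_2 = Σ v_i α_i^2 r_i = 8·12·9 + 5·9·2 + 6·12·10 + 9·3·0 + 11·3·8 = 1938 ≡ 1.
  S = (9, 10, 1) ≠ 0, so r is not a codeword (an error is present).
Step 3: locate the error. For a single error e at position i, S_ℓ = v_i·e·α_i^ℓ, so α_err = S_1/S_0.
  S_0^{−1} = 9^{−1} = 3 (mod 13), so α_err = 10·3 = 30 ≡ 4 = α_5. Error position i = 5.
  Consistency check: S_2/S_1 = 1·4 = 4 ≡ 4 = α_err ✓ (single-error assumption holds).
Step 4: error magnitude e = S_0/v_5 = S_0·∏_{j≠5}(α_5 − α_j) = 9·6 = 54 ≡ 2 (mod 13).
Step 5: correct position 5: c_5 = r_5 − e = 8 − 2 ≡ 6 (mod 13). Hence c = [9, 2, 10, 0, 6].
  Check: interpolating c through the α_i gives m(x) = 3 + 4·x (degree < 2) with m(α_i) = c_i for every i, so c is indeed a codeword.


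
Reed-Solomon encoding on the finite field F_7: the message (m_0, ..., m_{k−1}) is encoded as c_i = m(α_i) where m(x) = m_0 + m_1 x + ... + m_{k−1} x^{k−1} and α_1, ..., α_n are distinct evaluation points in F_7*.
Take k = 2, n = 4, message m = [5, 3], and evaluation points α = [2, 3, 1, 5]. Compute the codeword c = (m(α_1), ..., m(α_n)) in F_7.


c = [4, 0, 1, 6]

Message polynomial: m(x) = 5 + 3·x (mod 7).
For each evaluation point α_i, compute m(α_i) mod 7:
  α_1 = 2: Horner steps 3 → 4, so m(2) = 4.
  α_2 = 3: Horner steps 3 → 0, so m(3) = 0.
  α_3 = 1: Horner steps 3 → 1, so m(1) = 1.
  α_4 = 5: Horner steps 3 → 6, so m(5) = 6.
Codeword c = [4, 0, 1, 6] ∈ F_7^4.


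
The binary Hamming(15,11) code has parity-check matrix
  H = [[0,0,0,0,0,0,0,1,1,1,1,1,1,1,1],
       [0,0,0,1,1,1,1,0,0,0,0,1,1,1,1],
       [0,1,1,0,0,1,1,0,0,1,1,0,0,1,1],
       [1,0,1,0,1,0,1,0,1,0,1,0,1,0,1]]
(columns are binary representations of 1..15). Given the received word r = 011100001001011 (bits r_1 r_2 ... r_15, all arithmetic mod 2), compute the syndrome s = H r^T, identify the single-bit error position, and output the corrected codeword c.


s = (0, 0, 0, 1)^T, error position = 1, corrected codeword c = 111100001001011

Compute s = H r^T mod 2 one row at a time:
  s_1 = 0 + 1 + 0 + 0 + 1 + 0 + 1 + 1 = 4 ≡ 0 (mod 2).
  s_2 = 1 + 0 + 0 + 0 + 1 + 0 + 1 + 1 = 4 ≡ 0 (mod 2).
  s_3 = 1 + 1 + 0 + 0 + 0 + 0 + 1 + 1 = 4 ≡ 0 (mod 2).
  s_4 = 0 + 1 + 0 + 0 + 1 + 0 + 0 + 1 = 3 ≡ 1 (mod 2).
s = (0, 0, 0, 1)^T — this equals column 1 of H (binary 0001), so error is at position 1.
Correct: flip bit 1 of r = 011100001001011 to get c = 111100001001011.


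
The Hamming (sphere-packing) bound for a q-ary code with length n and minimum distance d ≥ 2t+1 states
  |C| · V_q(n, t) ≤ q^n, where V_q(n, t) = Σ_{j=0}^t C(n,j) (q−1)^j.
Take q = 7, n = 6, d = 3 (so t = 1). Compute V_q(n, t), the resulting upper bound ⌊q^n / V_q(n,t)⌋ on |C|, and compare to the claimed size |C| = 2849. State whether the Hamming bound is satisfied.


V_q(n, t) = 37, q^n = 117649, Hamming bound = 3179, |C| = 2849 ≤ bound (satisfied).

Step 1: Compute V_q(n, t) = Σ_{j=0}^1 C(n, j) (q−1)^j.
  j = 0: C(6,0)·(6)^0 = 1·1 = 1.
  j = 1: C(6,1)·(6)^1 = 6·6 = 36.
  V_q(n, t) = 1 + 36 = 37.
Step 2: q^n = 7^6 = 117649.
Step 3: Hamming bound ⌊q^n / V_q(n,t)⌋ = ⌊117649/37⌋ = 3179.
Step 4: Compare |C| = 2849 to 3179: satisfied.
The claimed |C| lies below the Hamming bound.


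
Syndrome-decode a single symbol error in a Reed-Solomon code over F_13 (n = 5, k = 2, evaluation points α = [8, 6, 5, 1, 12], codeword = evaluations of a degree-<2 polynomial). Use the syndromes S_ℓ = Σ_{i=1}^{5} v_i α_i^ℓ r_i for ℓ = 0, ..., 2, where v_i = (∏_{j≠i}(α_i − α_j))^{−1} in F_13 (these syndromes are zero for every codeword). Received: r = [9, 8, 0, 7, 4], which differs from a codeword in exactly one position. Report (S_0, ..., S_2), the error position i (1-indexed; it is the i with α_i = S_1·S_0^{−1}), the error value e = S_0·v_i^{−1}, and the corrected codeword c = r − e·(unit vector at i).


S = (11, 10, 2), error at position 1, error magnitude e = 11, c = [11, 8, 0, 7, 4].

Step 1: column multipliers v_i = (∏_{j≠i}(α_i − α_j))^{−1} mod 13.
  i = 1 (α = 8): (8−6)(8−5)(8−1)(8−12) = 2·3·7·(−4) = −168 ≡ 1, so v_1 = 1^{−1} = 1 (mod 13).
  i = 2 (α = 6): (6−8)(6−5)(6−1)(6−12) = (−2)·1·5·(−6) = 60 ≡ 8, so v_2 = 8^{−1} = 5 (mod 13).
  i = 3 (α = 5): (5−8)(5−6)(5−1)(5−12) = (−3)·(−1)·4·(−7) = −84 ≡ 7, so v_3 = 7^{−1} = 2 (mod 13).
  i = 4 (α = 1): (1−8)(1−6)(1−5)(1−12) = (−7)·(−5)·(−4)·(−11) = 1540 ≡ 6, so v_4 = 6^{−1} = 11 (mod 13).
  i = 5 (α = 12): (12−8)(12−6)(12−5)(12−1) = 4·6·7·11 = 1848 ≡ 2, so v_5 = 2^{−1} = 7 (mod 13).
  v = [1, 5, 2, 11, 7].
Step 2: syndromes of r = [9, 8, 0, 7, 4] (all sums mod 13).
  S_0 = Σ v_i r_i = 1·9 + 5·8 + 2·0 + 11·7 + 7·4 = 154 ≡ 11.
  S_1 = Σ v_i α_i r_i = 1·8·9 + 5·6·8 + 2·5·0 + 11·1·7 + 7·12·4 = 725 ≡ 10.
  α_i^2 mod 13 = [12, 10, 12, 1, 1].
  S_2 = Σ v_i α_i^2 r_i = 1·12·9 + 5·10·8 + 2·12·0 + 11·1·7 + 7·1·4 = 613 ≡ 2.
  S = (11, 10, 2) ≠ 0, so r is not a codeword (an error is present).
Step 3: locate the error. For a single error e at position i, S_ℓ = v_i·e·α_i^ℓ, so α_err = S_1/S_0.
  S_0^{−1} = 11^{−1} = 6 (mod 13), so α_err = 10·6 = 60 ≡ 8 = α_1. Error position i = 1.
  Consistency check: S_2/S_1 = 2·4 = 8 ≡ 8 = α_err ✓ (single-error assumption holds).
Step 4: error magnitude e = S_0/v_1 = S_0·∏_{j≠1}(α_1 − α_j) = 11·1 = 11 ≡ 11 (mod 13).
Step 5: correct position 1: c_1 = r_1 − e = 9 − 11 ≡ 11 (mod 13). Hence c = [11, 8, 0, 7, 4].
  Check: interpolating c through the α_i gives m(x) = 12 + 8·x (degree < 2) with m(α_i) = c_i for every i, so c is indeed a codeword.
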